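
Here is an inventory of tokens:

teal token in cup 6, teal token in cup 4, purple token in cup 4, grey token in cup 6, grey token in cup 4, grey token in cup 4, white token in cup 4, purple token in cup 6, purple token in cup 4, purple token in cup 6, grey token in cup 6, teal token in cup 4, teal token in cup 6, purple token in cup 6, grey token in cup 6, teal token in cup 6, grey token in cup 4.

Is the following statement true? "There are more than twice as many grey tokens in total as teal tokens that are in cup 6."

False

|grey tokens| = 6.
|teal tokens in cup 6| = 3.
The claim requires 6 > 2 × 3 = 6, which does not hold.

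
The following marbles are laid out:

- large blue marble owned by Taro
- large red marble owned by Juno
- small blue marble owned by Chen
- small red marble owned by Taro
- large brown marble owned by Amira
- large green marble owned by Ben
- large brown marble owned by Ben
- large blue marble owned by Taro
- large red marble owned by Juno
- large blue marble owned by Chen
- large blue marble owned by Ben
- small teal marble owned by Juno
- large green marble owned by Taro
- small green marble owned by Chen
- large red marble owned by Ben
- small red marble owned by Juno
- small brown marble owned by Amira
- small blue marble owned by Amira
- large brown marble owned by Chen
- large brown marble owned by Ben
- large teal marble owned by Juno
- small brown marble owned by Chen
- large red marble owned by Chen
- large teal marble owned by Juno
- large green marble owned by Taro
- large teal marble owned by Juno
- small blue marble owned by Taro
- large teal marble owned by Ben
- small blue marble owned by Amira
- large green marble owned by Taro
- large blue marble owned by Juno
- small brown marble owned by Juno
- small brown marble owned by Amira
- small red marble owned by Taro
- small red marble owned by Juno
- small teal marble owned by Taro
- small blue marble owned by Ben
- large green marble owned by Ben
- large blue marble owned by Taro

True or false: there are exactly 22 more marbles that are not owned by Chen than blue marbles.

True

marbles that are not owned by Chen: 33.
blue marbles: 11.
The claim requires 33 − 11 (= 22) to equal 22, which holds.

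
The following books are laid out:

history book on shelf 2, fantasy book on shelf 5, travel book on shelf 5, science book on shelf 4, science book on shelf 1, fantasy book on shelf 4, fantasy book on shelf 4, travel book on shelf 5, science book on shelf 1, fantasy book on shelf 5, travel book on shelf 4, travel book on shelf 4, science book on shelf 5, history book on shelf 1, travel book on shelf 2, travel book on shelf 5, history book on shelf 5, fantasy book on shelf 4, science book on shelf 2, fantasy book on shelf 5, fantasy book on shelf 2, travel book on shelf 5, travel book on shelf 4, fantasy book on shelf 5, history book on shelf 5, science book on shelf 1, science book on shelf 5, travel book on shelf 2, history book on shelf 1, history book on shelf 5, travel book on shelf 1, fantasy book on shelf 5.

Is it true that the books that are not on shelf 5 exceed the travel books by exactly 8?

True

There are 18 books that are not on shelf 5.
There are 10 travel books.
The claim requires 18 − 10 (= 8) to equal 8, which holds.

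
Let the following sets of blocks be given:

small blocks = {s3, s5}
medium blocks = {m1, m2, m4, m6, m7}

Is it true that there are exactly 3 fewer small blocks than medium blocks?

|small blocks| = 2.
|medium blocks| = 5.
The claim requires 5 − 2 (= 3) to equal 3, which holds.

True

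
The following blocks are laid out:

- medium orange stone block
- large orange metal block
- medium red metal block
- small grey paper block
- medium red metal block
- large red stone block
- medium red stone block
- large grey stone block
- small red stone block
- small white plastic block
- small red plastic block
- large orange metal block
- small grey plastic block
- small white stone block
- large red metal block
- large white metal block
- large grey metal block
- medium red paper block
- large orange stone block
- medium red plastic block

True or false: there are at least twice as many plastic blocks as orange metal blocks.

True

plastic blocks: 4.
orange metal blocks: 2.
The claim requires 4 ≥ 2 × 2 = 4, which holds.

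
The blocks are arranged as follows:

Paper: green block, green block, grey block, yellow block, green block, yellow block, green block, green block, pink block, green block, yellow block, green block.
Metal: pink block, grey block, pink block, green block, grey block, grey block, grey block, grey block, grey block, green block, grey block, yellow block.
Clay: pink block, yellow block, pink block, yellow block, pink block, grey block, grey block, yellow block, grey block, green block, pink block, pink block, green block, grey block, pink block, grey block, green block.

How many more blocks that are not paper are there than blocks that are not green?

0

blocks that are not paper: 29.
blocks that are not green: 29.
29 − 29 = 0.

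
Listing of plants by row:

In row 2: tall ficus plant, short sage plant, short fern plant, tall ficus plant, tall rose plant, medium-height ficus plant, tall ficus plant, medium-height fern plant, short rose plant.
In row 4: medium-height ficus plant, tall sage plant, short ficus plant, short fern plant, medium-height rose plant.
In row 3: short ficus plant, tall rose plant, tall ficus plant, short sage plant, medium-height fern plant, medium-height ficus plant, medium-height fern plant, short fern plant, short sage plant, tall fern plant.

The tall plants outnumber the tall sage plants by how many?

7

tall plants: 8.
tall sage plants: 1.
8 − 1 = 7.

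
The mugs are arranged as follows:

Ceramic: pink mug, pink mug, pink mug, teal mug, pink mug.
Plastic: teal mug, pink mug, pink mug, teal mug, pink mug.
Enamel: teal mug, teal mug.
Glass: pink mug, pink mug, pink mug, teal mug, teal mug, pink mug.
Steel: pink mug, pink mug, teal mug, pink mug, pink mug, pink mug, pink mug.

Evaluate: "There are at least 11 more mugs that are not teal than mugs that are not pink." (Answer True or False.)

There are 17 mugs that are not teal.
There are 8 mugs that are not pink.
The claim requires 17 − 8 = 9 ≥ 11, which does not hold.

False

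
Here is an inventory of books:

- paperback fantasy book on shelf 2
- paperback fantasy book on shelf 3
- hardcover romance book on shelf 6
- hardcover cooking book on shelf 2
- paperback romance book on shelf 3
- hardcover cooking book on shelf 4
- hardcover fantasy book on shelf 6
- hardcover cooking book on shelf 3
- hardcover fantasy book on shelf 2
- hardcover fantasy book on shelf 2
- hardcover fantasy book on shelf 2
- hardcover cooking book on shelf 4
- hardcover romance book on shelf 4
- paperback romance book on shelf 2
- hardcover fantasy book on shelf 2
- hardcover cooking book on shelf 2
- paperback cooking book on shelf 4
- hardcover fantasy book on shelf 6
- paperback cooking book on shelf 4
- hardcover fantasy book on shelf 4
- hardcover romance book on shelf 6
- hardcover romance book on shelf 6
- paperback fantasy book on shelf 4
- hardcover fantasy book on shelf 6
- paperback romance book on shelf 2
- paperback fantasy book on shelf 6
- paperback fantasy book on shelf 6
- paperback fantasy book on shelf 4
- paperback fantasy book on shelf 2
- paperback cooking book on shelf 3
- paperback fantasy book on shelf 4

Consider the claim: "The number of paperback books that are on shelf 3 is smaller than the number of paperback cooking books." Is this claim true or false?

False

There are 3 paperback books on shelf 3.
There are 3 paperback cooking books.
The claim requires 3 < 3, which does not hold.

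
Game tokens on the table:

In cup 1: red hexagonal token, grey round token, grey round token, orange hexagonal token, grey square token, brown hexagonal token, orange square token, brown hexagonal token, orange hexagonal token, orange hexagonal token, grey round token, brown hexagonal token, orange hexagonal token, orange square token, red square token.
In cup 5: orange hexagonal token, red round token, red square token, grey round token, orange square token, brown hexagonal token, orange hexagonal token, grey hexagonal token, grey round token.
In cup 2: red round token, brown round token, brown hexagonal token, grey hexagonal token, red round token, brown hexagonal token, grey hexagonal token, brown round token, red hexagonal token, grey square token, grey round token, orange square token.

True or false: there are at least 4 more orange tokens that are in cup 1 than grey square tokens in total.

There are 6 orange tokens in cup 1.
There are 2 grey square tokens.
The claim requires 6 − 2 = 4 ≥ 4, which holds.

True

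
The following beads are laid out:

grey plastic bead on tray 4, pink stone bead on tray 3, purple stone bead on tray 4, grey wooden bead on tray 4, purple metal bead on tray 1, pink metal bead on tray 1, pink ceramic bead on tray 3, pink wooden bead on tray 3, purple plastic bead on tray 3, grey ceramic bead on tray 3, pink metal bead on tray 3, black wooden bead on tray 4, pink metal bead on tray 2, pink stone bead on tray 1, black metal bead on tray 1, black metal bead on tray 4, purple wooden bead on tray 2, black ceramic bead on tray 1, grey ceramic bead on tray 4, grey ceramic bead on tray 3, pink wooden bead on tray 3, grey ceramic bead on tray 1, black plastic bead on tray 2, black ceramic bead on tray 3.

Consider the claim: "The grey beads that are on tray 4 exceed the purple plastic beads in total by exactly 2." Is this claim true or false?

There are 3 grey beads on tray 4.
There is 1 purple plastic bead.
The claim requires 3 − 1 (= 2) to equal 2, which holds.

True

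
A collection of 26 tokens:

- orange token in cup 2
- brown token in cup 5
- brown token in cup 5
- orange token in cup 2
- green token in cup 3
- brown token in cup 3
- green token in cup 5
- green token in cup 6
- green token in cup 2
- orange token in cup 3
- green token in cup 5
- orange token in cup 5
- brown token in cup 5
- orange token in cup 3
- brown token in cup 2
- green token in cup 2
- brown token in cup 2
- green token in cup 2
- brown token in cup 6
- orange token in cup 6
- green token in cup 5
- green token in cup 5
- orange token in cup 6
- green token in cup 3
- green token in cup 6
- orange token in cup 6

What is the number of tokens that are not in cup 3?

21

Total tokens: 26; with the excluded value: 5; remaining 26 − 5 = 21.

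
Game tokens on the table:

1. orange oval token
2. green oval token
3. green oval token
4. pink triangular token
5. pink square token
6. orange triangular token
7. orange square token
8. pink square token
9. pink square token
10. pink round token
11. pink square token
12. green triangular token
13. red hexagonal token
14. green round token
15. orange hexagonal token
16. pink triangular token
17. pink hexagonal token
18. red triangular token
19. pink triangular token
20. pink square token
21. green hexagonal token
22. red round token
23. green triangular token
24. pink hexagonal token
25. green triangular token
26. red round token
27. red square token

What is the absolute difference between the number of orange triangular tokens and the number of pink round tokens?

orange triangular tokens: 1. pink round tokens: 1.
|1 − 1| = 1 − 1 = 0.

0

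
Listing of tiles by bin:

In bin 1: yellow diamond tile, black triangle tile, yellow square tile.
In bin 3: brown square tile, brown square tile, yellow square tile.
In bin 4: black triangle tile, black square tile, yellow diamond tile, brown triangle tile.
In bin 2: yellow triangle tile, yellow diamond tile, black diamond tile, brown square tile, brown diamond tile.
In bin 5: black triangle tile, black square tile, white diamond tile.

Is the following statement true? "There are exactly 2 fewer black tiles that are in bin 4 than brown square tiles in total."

There are 2 black tiles in bin 4.
There are 3 brown square tiles.
The claim requires 3 − 2 (= 1) to equal 2, which does not hold.

False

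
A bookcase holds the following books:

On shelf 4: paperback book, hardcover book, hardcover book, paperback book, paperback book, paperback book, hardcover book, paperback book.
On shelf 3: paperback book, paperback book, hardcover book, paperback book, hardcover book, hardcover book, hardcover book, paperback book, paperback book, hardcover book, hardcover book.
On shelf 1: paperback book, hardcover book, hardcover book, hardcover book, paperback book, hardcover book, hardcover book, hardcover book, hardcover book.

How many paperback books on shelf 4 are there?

5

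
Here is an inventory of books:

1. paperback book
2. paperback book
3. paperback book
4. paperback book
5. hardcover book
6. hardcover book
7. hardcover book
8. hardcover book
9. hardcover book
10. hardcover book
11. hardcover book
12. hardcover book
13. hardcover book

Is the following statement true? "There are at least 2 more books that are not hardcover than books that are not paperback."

False

books that are not hardcover: 4.
books that are not paperback: 9.
The claim requires 4 − 9 = -5 ≥ 2, which does not hold.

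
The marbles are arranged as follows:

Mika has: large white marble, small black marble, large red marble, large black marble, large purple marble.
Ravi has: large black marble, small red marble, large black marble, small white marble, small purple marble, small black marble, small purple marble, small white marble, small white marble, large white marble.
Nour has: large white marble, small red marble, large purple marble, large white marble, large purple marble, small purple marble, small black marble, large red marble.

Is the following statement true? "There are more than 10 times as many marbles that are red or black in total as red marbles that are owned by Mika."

False

|marbles that are red or black| = 10.
|red marbles owned by Mika| = 1.
The claim requires 10 > 10 × 1 = 10, which does not hold.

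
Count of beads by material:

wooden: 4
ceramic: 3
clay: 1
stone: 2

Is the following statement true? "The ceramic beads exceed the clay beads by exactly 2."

True

|ceramic beads| = 3.
|clay beads| = 1.
The claim requires 3 − 1 (= 2) to equal 2, which holds.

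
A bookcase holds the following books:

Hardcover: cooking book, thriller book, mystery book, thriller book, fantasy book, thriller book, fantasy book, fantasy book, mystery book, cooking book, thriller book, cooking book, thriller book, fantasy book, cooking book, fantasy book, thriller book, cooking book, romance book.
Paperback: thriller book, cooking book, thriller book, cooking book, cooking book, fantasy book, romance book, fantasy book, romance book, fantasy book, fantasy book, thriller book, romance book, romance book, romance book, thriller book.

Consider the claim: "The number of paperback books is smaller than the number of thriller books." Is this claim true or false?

paperback books: 16.
thriller books: 10.
The claim requires 16 < 10, which does not hold.

False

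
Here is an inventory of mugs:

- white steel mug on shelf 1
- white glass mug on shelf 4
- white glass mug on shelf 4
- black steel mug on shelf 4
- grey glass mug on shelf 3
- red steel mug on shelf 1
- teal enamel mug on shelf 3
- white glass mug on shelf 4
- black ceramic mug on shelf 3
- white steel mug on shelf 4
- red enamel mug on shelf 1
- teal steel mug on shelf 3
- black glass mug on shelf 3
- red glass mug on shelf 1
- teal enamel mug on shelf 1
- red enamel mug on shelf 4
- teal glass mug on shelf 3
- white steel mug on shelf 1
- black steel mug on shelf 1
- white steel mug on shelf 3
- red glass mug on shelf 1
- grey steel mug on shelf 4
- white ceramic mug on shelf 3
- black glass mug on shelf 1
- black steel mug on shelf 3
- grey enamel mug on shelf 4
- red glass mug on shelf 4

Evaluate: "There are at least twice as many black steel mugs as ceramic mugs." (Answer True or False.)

black steel mugs: 3.
ceramic mugs: 2.
The claim requires 3 ≥ 2 × 2 = 4, which does not hold.

False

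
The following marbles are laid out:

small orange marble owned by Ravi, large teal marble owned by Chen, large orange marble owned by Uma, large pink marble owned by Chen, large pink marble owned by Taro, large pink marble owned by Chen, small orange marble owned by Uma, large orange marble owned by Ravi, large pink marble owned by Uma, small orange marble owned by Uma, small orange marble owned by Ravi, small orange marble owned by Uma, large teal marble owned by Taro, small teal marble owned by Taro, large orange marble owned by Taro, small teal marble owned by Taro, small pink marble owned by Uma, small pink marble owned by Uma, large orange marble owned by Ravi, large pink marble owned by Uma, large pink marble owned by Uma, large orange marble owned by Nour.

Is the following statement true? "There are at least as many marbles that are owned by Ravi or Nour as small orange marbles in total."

marbles owned by Ravi or Nour: 5.
small orange marbles: 5.
The claim requires 5 ≥ 5, which holds.

True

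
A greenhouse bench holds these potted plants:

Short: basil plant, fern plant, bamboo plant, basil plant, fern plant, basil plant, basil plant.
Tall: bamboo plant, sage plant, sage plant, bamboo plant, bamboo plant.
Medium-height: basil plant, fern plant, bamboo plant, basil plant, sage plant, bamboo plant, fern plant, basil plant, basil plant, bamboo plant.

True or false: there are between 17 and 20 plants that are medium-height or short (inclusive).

True

plants that are medium-height or short: 17.
The claim requires 17 ≤ 17 ≤ 20, which holds.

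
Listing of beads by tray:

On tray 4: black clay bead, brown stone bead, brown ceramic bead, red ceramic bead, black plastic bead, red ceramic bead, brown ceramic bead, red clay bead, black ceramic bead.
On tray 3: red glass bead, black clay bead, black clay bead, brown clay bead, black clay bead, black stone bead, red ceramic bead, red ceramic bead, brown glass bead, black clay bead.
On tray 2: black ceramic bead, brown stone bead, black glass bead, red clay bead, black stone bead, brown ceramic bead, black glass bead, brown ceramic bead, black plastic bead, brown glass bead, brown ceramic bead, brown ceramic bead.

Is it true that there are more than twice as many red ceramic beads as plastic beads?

There are 4 red ceramic beads.
There are 2 plastic beads.
The claim requires 4 > 2 × 2 = 4, which does not hold.

False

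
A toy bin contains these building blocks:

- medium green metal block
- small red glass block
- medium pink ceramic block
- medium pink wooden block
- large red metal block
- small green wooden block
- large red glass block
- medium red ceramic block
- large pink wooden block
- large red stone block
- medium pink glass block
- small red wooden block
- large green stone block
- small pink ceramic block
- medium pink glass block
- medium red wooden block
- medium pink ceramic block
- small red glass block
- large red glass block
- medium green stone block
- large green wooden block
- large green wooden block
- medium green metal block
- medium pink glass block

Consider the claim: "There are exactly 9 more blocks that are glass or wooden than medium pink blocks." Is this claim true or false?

blocks that are glass or wooden: 14.
medium pink blocks: 6.
The claim requires 14 − 6 (= 8) to equal 9, which does not hold.

False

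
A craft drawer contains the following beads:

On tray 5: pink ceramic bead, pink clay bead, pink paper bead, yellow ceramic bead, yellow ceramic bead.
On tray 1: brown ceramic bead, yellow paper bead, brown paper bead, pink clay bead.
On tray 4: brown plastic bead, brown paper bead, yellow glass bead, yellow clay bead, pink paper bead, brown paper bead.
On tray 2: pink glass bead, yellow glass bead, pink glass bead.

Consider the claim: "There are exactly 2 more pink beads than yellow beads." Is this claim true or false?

False

|pink beads| = 7.
|yellow beads| = 6.
The claim requires 7 − 6 (= 1) to equal 2, which does not hold.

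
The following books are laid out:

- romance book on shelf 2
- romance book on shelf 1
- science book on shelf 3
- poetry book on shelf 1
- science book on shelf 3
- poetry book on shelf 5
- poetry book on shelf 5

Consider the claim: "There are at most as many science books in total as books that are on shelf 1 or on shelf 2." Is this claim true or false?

|science books| = 2.
|books on shelf 1 or on shelf 2| = 3.
The claim requires 2 ≤ 3, which holds.

True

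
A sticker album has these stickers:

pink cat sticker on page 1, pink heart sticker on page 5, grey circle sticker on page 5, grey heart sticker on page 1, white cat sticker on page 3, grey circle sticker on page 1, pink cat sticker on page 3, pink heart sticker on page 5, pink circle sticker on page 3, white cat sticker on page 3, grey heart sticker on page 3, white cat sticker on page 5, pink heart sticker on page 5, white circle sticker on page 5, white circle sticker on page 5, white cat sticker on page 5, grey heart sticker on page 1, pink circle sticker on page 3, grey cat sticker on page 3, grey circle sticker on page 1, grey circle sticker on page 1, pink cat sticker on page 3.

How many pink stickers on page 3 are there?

4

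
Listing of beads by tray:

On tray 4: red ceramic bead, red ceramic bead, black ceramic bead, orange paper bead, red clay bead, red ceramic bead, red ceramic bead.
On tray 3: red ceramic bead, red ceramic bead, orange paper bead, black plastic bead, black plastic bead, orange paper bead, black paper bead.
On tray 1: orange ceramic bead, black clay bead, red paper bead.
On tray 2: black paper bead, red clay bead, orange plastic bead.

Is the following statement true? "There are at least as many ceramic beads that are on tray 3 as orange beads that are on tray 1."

|ceramic beads on tray 3| = 2.
|orange beads on tray 1| = 1.
The claim requires 2 ≥ 1, which holds.

True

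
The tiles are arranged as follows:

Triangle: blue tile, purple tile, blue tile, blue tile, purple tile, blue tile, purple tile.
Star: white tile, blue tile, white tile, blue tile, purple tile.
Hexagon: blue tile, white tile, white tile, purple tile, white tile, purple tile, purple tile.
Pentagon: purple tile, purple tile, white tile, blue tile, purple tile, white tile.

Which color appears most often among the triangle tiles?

blue

Counts by color (restricted to triangle tiles): blue 4, purple 3.
The maximum is 4, held uniquely by blue.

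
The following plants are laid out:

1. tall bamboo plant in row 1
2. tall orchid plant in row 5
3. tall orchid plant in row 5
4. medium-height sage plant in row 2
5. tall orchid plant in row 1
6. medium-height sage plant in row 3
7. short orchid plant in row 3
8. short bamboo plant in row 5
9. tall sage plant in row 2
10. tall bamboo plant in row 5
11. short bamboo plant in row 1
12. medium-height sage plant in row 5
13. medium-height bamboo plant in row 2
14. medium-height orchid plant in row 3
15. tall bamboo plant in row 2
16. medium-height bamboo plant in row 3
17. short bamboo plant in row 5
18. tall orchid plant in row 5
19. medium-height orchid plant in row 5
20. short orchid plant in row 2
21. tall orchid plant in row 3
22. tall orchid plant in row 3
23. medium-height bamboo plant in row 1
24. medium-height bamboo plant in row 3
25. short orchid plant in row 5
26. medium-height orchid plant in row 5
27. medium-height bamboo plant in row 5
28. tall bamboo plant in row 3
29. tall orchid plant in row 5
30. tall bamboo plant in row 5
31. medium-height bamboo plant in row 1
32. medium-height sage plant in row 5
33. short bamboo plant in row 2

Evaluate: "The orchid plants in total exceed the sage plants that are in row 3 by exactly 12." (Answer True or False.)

|orchid plants| = 13.
|sage plants in row 3| = 1.
The claim requires 13 − 1 (= 12) to equal 12, which holds.

True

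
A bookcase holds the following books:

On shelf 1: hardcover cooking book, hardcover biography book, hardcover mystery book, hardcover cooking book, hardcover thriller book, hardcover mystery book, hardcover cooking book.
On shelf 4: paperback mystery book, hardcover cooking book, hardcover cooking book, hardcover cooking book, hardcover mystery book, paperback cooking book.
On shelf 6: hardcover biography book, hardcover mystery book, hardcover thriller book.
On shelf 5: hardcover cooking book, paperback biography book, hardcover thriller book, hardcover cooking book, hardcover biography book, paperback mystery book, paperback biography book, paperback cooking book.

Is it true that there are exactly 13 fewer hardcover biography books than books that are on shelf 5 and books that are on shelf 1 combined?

False

There are 3 hardcover biography books.
books on shelf 5: 8; books on shelf 1: 7; combined: 8 + 7 = 15.
The claim requires 15 − 3 (= 12) to equal 13, which does not hold.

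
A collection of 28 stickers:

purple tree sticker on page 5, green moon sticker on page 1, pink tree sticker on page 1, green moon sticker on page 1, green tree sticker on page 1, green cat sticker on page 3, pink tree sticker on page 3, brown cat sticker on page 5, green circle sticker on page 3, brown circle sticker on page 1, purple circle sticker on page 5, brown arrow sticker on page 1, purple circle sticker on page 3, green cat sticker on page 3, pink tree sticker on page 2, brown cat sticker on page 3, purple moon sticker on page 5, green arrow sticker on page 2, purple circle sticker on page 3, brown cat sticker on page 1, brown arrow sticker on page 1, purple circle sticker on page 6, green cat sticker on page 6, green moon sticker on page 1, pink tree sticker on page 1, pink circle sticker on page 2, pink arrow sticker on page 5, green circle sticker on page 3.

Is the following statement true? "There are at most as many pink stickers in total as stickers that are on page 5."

False

pink stickers: 6.
stickers on page 5: 5.
The claim requires 6 ≤ 5, which does not hold.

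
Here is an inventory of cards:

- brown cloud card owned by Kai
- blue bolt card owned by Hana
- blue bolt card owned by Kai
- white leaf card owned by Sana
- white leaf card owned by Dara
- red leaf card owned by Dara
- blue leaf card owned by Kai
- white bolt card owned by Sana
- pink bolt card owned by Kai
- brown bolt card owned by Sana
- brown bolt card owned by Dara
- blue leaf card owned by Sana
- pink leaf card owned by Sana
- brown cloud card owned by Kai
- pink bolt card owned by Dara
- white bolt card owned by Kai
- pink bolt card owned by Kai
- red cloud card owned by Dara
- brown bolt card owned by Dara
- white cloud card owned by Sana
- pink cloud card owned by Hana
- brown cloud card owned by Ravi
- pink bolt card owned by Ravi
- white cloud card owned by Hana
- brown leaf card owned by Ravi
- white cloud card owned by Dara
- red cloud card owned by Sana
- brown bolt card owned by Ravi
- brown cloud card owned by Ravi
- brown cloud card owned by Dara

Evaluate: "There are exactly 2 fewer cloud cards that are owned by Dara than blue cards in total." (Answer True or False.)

Count of cloud cards owned by Dara: 3.
There are 4 blue cards.
The claim requires 4 − 3 (= 1) to equal 2, which does not hold.

False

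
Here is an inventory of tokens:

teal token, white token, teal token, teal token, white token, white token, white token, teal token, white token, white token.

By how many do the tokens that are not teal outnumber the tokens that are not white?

tokens that are not teal: 6.
tokens that are not white: 4.
6 − 4 = 2.

2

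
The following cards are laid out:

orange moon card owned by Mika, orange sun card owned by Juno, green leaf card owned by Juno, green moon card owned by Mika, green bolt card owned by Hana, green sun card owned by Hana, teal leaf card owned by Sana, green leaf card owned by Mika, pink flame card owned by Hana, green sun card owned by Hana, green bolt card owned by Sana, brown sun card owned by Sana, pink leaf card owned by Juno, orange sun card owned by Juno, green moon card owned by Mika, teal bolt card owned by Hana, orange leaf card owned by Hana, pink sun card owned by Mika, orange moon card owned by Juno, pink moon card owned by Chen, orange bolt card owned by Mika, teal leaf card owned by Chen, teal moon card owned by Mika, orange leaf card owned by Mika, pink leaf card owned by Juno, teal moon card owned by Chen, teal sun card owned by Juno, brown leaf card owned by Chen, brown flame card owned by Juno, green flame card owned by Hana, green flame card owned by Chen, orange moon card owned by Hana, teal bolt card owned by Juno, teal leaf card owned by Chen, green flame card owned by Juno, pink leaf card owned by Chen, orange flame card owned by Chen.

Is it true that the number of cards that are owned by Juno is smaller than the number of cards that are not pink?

True

cards owned by Juno: 10.
cards that are not pink: 31.
The claim requires 10 < 31, which holds.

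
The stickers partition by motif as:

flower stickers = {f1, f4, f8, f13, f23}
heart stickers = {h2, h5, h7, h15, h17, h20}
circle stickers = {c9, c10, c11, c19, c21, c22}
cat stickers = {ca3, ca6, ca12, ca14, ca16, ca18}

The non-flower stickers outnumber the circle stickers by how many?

12

non-flower stickers: 18.
circle stickers: 6.
18 − 6 = 12.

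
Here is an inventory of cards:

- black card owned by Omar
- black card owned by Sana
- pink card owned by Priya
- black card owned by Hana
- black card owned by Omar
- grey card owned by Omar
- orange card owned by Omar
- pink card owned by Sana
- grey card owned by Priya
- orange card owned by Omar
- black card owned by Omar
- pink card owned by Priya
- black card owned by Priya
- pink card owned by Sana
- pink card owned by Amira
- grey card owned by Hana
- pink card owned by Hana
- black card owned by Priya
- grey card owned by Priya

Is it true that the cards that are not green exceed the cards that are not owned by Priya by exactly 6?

True

There are 19 cards that are not green.
Count of cards that are not owned by Priya: 13.
The claim requires 19 − 13 (= 6) to equal 6, which holds.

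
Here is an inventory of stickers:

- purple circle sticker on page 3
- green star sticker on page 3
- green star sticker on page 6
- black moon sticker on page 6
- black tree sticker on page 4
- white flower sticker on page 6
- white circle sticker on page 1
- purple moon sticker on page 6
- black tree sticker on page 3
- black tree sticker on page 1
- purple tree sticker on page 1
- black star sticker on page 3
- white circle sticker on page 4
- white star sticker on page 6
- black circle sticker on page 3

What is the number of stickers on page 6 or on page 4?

7

on page 4: 2; on page 6: 5; together 2 + 5 = 7.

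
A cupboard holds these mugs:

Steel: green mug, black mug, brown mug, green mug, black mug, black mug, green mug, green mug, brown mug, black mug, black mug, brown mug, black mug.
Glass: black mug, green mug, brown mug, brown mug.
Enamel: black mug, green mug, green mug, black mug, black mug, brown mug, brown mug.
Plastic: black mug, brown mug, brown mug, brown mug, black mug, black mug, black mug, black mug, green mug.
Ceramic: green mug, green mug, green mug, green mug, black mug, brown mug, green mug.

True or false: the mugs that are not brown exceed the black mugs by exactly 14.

False

mugs that are not brown: 29.
black mugs: 16.
The claim requires 29 − 16 (= 13) to equal 14, which does not hold.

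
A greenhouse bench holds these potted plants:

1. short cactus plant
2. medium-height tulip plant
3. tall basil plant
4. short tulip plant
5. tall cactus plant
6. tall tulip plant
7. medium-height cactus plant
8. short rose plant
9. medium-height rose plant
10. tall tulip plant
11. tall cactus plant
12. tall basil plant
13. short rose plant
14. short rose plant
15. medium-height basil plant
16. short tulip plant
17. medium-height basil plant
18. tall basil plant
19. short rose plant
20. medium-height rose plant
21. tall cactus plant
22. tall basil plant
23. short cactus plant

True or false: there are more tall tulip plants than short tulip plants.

False

There are 2 tall tulip plants.
There are 2 short tulip plants.
The claim requires 2 > 2, which does not hold.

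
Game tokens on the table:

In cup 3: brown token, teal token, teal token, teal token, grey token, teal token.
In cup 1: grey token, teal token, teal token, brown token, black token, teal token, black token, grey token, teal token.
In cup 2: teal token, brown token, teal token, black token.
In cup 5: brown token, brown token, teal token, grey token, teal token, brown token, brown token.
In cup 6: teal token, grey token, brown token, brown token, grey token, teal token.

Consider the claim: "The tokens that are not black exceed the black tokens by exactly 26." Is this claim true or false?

|tokens that are not black| = 29.
|black tokens| = 3.
The claim requires 29 − 3 (= 26) to equal 26, which holds.

True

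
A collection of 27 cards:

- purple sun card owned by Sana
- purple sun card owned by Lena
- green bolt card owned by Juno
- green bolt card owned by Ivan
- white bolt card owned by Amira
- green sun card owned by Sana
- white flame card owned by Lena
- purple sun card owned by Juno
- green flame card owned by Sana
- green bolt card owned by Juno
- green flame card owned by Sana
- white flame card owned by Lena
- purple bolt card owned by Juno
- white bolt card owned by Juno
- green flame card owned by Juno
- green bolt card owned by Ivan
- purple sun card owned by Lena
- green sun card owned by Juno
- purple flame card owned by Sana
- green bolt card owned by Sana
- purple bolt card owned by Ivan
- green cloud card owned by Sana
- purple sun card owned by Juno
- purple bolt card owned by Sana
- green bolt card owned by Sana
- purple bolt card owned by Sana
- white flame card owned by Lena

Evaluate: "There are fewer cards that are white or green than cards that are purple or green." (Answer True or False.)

There are 17 cards that are white or green.
There are 22 cards that are purple or green.
The claim requires 17 < 22, which holds.

True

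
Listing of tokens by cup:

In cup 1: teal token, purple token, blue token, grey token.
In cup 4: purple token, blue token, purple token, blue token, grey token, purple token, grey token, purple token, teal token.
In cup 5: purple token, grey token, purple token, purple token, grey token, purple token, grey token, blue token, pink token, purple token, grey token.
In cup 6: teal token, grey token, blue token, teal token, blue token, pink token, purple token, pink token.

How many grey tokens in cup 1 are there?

1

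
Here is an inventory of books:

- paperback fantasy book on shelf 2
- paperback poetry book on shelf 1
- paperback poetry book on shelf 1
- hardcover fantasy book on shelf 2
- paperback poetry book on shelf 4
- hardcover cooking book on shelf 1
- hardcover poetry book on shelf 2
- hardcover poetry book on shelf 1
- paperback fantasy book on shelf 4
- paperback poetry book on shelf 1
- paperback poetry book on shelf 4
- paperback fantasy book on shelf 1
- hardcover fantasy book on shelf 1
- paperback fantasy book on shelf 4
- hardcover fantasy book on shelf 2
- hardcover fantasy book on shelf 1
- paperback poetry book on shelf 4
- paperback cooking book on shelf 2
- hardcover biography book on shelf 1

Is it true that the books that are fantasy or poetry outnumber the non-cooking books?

|books that are fantasy or poetry| = 16.
|non-cooking books| = 17.
The claim requires 16 > 17, which does not hold.

False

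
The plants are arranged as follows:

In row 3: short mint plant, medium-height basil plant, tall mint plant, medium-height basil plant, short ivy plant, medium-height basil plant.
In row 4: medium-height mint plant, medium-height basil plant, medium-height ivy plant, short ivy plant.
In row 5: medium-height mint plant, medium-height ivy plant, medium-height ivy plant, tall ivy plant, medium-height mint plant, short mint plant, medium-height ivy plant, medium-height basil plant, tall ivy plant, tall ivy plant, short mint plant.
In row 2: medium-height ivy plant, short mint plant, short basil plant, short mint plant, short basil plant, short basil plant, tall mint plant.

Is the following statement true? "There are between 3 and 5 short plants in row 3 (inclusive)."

False

short plants in row 3: 2.
The claim requires 3 ≤ 2 ≤ 5, which does not hold.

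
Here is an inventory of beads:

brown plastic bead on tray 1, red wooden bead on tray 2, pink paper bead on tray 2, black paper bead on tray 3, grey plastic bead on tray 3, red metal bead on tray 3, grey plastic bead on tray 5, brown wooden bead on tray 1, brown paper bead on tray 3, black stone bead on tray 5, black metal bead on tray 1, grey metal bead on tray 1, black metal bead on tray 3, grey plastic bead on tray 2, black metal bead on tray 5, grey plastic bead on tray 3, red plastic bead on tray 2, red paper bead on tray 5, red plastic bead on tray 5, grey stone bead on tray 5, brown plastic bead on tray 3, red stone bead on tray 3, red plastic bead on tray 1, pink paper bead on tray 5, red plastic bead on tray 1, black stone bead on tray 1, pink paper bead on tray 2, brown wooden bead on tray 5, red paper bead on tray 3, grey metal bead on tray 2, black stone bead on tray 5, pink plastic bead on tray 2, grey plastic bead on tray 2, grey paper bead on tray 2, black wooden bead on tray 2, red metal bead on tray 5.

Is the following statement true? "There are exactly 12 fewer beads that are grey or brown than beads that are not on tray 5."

|beads that are grey or brown| = 14.
|beads that are not on tray 5| = 26.
The claim requires 26 − 14 (= 12) to equal 12, which holds.

True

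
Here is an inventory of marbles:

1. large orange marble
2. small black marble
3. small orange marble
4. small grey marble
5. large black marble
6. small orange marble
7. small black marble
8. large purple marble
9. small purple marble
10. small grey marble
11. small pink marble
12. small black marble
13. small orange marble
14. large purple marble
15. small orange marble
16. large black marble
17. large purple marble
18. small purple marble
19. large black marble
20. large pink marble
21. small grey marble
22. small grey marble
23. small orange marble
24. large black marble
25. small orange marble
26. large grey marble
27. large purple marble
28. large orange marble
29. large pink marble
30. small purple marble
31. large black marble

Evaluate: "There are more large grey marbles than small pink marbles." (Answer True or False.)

False

There is 1 large grey marble.
There is 1 small pink marble.
The claim requires 1 > 1, which does not hold.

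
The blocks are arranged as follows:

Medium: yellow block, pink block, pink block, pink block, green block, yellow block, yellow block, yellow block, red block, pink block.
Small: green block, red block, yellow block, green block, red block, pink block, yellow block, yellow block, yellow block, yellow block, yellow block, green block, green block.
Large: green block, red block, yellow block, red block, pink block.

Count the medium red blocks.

1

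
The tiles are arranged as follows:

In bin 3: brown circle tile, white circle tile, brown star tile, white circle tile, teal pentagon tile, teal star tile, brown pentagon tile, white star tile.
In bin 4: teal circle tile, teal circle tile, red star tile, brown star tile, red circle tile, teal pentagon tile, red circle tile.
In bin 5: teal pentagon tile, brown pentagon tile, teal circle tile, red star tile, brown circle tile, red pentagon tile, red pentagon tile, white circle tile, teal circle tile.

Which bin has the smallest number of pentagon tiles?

bin 4

Counts by bin (restricted to pentagon tiles): bin 5→4, bin 3→2, bin 4→1.
The minimum is 1, held uniquely by bin 4.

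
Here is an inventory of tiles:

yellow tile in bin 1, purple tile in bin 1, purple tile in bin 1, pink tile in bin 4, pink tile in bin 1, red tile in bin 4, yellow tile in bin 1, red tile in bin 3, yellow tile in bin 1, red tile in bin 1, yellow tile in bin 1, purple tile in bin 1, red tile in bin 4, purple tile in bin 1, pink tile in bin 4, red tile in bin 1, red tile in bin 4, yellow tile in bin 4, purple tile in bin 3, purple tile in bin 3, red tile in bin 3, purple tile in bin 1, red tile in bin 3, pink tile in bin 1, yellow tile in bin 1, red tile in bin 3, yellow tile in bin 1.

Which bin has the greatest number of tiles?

Counts by bin: bin 1→15, bin 4→6, bin 3→6.
The maximum is 15, held uniquely by bin 1.

bin 1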